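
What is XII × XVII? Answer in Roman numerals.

XII = 12
XVII = 17
12 × 17 = 204

CCIV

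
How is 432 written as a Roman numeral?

Convert 432 to Roman numerals:
  432 contains 1×400 (CD)
  32 contains 3×10 (XXX)
  2 contains 2×1 (II)

CDXXXII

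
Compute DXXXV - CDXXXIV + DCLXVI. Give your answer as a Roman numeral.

DXXXV = 535, CDXXXIV = 434, DCLXVI = 666
535 - 434 = 101
101 + 666 = 767

DCCLXVII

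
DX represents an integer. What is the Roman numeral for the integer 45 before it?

DX = 510
510 - 45 = 465

CDLXV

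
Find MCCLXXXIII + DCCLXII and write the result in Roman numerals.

MCCLXXXIII = 1283
DCCLXII = 762
1283 + 762 = 2045

MMXLV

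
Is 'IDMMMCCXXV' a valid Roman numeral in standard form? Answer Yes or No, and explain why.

'IDMMMCCXXV': Invalid subtractive combination: ID

No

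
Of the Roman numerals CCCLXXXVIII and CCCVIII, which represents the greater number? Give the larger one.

CCCLXXXVIII = 388
CCCVIII = 308
388 is larger

CCCLXXXVIII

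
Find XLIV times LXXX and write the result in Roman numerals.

XLIV = 44
LXXX = 80
44 × 80 = 3520

MMMDXX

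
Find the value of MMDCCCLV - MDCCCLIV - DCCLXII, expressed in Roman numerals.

MMDCCCLV = 2855, MDCCCLIV = 1854, DCCLXII = 762
2855 - 1854 = 1001
1001 - 762 = 239

CCXXXIX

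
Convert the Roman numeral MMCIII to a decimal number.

MMCIII: M=1000, M=1000, C=100, I=1, I=1, I=1
1000 + 1000 + 100 + 1 + 1 + 1 = 2103

2103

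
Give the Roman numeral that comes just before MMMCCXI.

MMMCCXI = 3211; previous is 3210

MMMCCX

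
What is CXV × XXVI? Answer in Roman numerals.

CXV = 115
XXVI = 26
115 × 26 = 2990

MMCMXC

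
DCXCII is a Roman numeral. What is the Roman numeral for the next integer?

DCXCII = 692, so the next integer is 692 + 1 = 693

DCXCIII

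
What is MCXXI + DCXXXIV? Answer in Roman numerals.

MCXXI = 1121
DCXXXIV = 634
1121 + 634 = 1755

MDCCLV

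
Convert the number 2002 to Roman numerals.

Convert 2002 to Roman numerals:
  2002 contains 2×1000 (MM)
  2 contains 2×1 (II)

MMII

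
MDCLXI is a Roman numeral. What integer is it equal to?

MDCLXI: M=1000, D=500, C=100, L=50, X=10, I=1
1000 + 500 + 100 + 50 + 10 + 1 = 1661

1661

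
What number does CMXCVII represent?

CMXCVII: CM=900, XC=90, V=5, I=1, I=1
900 + 90 + 5 + 1 + 1 = 997

997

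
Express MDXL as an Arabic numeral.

MDXL: M=1000, D=500, XL=40
1000 + 500 + 40 = 1540

1540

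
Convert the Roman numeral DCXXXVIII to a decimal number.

DCXXXVIII: D=500, C=100, X=10, X=10, X=10, V=5, I=1, I=1, I=1
500 + 100 + 10 + 10 + 10 + 5 + 1 + 1 + 1 = 638

638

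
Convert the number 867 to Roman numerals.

Convert 867 to Roman numerals:
  867 contains 1×500 (D)
  367 contains 3×100 (CCC)
  67 contains 1×50 (L)
  17 contains 1×10 (X)
  7 contains 1×5 (V)
  2 contains 2×1 (II)

DCCCLXVII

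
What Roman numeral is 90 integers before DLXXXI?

DLXXXI = 581
581 - 90 = 491

CDXCI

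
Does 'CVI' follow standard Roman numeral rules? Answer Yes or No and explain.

'CVI': Check the rules: uses only the symbols I, V, X, L, C, D, M; no symbol is repeated more than three times in a row; V, L and D each appear at most once; no smaller symbol precedes a larger one (values never increase from left to right). Value: C (100) + V (5) + I (1) = 106. So it is a valid standard Roman numeral.

Yes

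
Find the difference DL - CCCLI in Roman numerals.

DL = 550
CCCLI = 351
550 - 351 = 199

CXCIX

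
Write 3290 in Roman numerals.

Convert 3290 to Roman numerals:
  3290 contains 3×1000 (MMM)
  290 contains 2×100 (CC)
  90 contains 1×90 (XC)

MMMCCXC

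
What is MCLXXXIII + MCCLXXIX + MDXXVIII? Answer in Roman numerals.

MCLXXXIII = 1183, MCCLXXIX = 1279, MDXXVIII = 1528
1183 + 1279 = 2462
2462 + 1528 = 3990

MMMCMXC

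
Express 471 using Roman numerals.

Convert 471 to Roman numerals:
  471 contains 1×400 (CD)
  71 contains 1×50 (L)
  21 contains 2×10 (XX)
  1 contains 1×1 (I)

CDLXXI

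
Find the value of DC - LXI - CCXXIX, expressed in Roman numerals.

DC = 600, LXI = 61, CCXXIX = 229
600 - 61 = 539
539 - 229 = 310

CCCX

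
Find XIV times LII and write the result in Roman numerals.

XIV = 14
LII = 52
14 × 52 = 728

DCCXXVIII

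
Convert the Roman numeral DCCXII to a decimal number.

DCCXII: D=500, C=100, C=100, X=10, I=1, I=1
500 + 100 + 100 + 10 + 1 + 1 = 712

712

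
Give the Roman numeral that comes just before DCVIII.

DCVIII = 608; previous is 607

DCVII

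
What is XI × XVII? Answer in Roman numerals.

XI = 11
XVII = 17
11 × 17 = 187

CLXXXVII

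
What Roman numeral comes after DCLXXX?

DCLXXX = 680; next is 681

DCLXXXI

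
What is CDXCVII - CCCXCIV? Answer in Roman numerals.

CDXCVII = 497
CCCXCIV = 394
497 - 394 = 103

CIII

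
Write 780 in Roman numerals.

Convert 780 to Roman numerals:
  780 contains 1×500 (D)
  280 contains 2×100 (CC)
  80 contains 1×50 (L)
  30 contains 3×10 (XXX)

DCCLXXX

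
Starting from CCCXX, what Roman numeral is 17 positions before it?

CCCXX = 320
320 - 17 = 303

CCCIII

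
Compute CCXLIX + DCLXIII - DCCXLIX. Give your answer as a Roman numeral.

CCXLIX = 249, DCLXIII = 663, DCCXLIX = 749
249 + 663 = 912
912 - 749 = 163

CLXIII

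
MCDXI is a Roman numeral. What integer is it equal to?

MCDXI: M=1000, CD=400, X=10, I=1
1000 + 400 + 10 + 1 = 1411

1411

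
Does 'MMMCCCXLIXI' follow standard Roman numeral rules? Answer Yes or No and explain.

'MMMCCCXLIXI': I cannot come right after the subtractive pair IX: once I is subtracted in IX, the next symbol must be smaller than I

No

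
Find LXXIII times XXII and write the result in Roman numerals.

LXXIII = 73
XXII = 22
73 × 22 = 1606

MDCVI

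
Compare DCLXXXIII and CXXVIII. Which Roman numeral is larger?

DCLXXXIII = 683
CXXVIII = 128
683 is larger

DCLXXXIII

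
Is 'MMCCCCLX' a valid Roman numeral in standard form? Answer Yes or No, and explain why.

'MMCCCCLX': More than 3 consecutive C's

No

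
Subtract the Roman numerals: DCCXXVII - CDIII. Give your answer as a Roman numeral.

DCCXXVII = 727
CDIII = 403
727 - 403 = 324

CCCXXIV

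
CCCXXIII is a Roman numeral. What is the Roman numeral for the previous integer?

CCCXXIII = 323, so the previous integer is 323 - 1 = 322

CCCXXII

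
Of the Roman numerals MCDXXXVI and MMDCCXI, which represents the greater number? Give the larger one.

MCDXXXVI = 1436
MMDCCXI = 2711
2711 is larger

MMDCCXI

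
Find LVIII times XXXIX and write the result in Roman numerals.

LVIII = 58
XXXIX = 39
58 × 39 = 2262

MMCCLXII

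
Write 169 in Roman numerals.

Convert 169 to Roman numerals:
  169 contains 1×100 (C)
  69 contains 1×50 (L)
  19 contains 1×10 (X)
  9 contains 1×9 (IX)

CLXIX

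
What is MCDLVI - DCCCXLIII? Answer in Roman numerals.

MCDLVI = 1456
DCCCXLIII = 843
1456 - 843 = 613

DCXIII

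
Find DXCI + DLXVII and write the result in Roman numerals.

DXCI = 591
DLXVII = 567
591 + 567 = 1158

MCLVIII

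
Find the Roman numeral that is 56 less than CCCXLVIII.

CCCXLVIII = 348
348 - 56 = 292

CCXCII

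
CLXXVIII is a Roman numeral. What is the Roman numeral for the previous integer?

CLXXVIII = 178; previous is 177

CLXXVII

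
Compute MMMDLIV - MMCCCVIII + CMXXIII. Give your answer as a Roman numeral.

MMMDLIV = 3554, MMCCCVIII = 2308, CMXXIII = 923
3554 - 2308 = 1246
1246 + 923 = 2169

MMCLXIX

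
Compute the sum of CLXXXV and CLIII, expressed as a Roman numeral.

CLXXXV = 185
CLIII = 153
185 + 153 = 338

CCCXXXVIII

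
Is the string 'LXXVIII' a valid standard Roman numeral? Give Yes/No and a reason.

'LXXVIII': Check the rules: uses only the symbols I, V, X, L, C, D, M; no symbol is repeated more than three times in a row; V, L and D each appear at most once; no smaller symbol precedes a larger one (values never increase from left to right). Value: L (50) + X (10) + X (10) + V (5) + I (1) + I (1) + I (1) = 78. So it is a valid standard Roman numeral.

Yes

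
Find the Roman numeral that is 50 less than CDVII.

CDVII = 407
407 - 50 = 357

CCCLVII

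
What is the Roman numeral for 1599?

Convert 1599 to Roman numerals:
  1599 contains 1×1000 (M)
  599 contains 1×500 (D)
  99 contains 1×90 (XC)
  9 contains 1×9 (IX)

MDXCIX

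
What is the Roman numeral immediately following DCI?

DCI = 601; next is 602

DCII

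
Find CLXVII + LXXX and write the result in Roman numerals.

CLXVII = 167
LXXX = 80
167 + 80 = 247

CCXLVII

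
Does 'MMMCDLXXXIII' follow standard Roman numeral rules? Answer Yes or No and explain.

'MMMCDLXXXIII': Check the rules: uses only the symbols I, V, X, L, C, D, M; no symbol is repeated more than three times in a row; V, L and D each appear at most once; the only place a smaller symbol precedes a larger one is the allowed subtractive pair CD, the symbol right after such a pair (if any) is smaller than the pair's first symbol, and otherwise the values never increase from left to right. Value: M (1000) + M (1000) + M (1000) + CD (400) + L (50) + X (10) + X (10) + X (10) + I (1) + I (1) + I (1) = 3483. So it is a valid standard Roman numeral.

Yes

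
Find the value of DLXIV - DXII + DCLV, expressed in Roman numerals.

DLXIV = 564, DXII = 512, DCLV = 655
564 - 512 = 52
52 + 655 = 707

DCCVII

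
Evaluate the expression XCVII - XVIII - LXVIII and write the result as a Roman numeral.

XCVII = 97, XVIII = 18, LXVIII = 68
97 - 18 = 79
79 - 68 = 11

XI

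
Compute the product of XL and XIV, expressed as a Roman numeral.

XL = 40
XIV = 14
40 × 14 = 560

DLX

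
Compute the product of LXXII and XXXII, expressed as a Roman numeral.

LXXII = 72
XXXII = 32
72 × 32 = 2304

MMCCCIV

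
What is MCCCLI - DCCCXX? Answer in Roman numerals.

MCCCLI = 1351
DCCCXX = 820
1351 - 820 = 531

DXXXI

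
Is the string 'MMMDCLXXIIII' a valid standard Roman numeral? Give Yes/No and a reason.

'MMMDCLXXIIII': More than 3 consecutive I's

No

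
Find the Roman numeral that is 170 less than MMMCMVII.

MMMCMVII = 3907
3907 - 170 = 3737

MMMDCCXXXVII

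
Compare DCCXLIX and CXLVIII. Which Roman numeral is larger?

DCCXLIX = 749
CXLVIII = 148
749 is larger

DCCXLIX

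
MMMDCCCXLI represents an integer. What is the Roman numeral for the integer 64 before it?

MMMDCCCXLI = 3841
3841 - 64 = 3777

MMMDCCLXXVII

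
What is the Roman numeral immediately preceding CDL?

CDL = 450; previous is 449

CDXLIX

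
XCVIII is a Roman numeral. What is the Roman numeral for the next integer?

XCVIII = 98, so the next integer is 98 + 1 = 99

XCIX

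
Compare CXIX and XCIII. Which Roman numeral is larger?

CXIX = 119
XCIII = 93
119 is larger

CXIX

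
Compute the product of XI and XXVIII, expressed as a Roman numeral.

XI = 11
XXVIII = 28
11 × 28 = 308

CCCVIII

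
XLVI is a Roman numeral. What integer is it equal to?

XLVI: XL=40, V=5, I=1
40 + 5 + 1 = 46

46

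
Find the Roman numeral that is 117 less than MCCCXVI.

MCCCXVI = 1316
1316 - 117 = 1199

MCXCIX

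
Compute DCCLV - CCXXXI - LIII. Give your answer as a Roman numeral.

DCCLV = 755, CCXXXI = 231, LIII = 53
755 - 231 = 524
524 - 53 = 471

CDLXXI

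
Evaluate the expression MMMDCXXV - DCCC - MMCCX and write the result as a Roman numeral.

MMMDCXXV = 3625, DCCC = 800, MMCCX = 2210
3625 - 800 = 2825
2825 - 2210 = 615

DCXV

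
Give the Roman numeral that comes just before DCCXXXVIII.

DCCXXXVIII = 738; previous is 737

DCCXXXVII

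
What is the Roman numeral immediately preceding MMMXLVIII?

MMMXLVIII = 3048, so the previous integer is 3048 - 1 = 3047

MMMXLVII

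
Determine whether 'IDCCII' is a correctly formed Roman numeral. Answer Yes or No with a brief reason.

'IDCCII': Invalid subtractive combination: ID

No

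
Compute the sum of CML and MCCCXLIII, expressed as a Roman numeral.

CML = 950
MCCCXLIII = 1343
950 + 1343 = 2293

MMCCXCIII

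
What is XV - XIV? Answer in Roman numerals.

XV = 15
XIV = 14
15 - 14 = 1

I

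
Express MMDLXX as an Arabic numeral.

MMDLXX: M=1000, M=1000, D=500, L=50, X=10, X=10
1000 + 1000 + 500 + 50 + 10 + 10 = 2570

2570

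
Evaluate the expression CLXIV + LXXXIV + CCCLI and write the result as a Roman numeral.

CLXIV = 164, LXXXIV = 84, CCCLI = 351
164 + 84 = 248
248 + 351 = 599

DXCIX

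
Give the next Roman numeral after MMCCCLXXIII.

MMCCCLXXIII = 2373; next is 2374

MMCCCLXXIV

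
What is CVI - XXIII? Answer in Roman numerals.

CVI = 106
XXIII = 23
106 - 23 = 83

LXXXIII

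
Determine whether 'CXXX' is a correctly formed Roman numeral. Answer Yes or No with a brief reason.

'CXXX': Check the rules: uses only the symbols I, V, X, L, C, D, M; no symbol is repeated more than three times in a row; V, L and D each appear at most once; no smaller symbol precedes a larger one (values never increase from left to right). Value: C (100) + X (10) + X (10) + X (10) = 130. So it is a valid standard Roman numeral.

Yes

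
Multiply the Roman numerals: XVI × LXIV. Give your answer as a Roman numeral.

XVI = 16
LXIV = 64
16 × 64 = 1024

MXXIV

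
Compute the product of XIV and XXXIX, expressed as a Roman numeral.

XIV = 14
XXXIX = 39
14 × 39 = 546

DXLVI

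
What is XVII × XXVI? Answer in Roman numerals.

XVII = 17
XXVI = 26
17 × 26 = 442

CDXLII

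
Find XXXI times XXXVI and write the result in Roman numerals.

XXXI = 31
XXXVI = 36
31 × 36 = 1116

MCXVI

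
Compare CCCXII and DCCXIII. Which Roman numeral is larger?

CCCXII = 312
DCCXIII = 713
713 is larger

DCCXIII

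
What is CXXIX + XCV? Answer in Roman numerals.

CXXIX = 129
XCV = 95
129 + 95 = 224

CCXXIV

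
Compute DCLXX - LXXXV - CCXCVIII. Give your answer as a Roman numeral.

DCLXX = 670, LXXXV = 85, CCXCVIII = 298
670 - 85 = 585
585 - 298 = 287

CCLXXXVII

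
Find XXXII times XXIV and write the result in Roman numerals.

XXXII = 32
XXIV = 24
32 × 24 = 768

DCCLXVIII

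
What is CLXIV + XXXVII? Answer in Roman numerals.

CLXIV = 164
XXXVII = 37
164 + 37 = 201

CCI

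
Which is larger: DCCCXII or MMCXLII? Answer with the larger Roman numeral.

DCCCXII = 812
MMCXLII = 2142
2142 is larger

MMCXLII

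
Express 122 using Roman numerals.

Convert 122 to Roman numerals:
  122 contains 1×100 (C)
  22 contains 2×10 (XX)
  2 contains 2×1 (II)

CXXII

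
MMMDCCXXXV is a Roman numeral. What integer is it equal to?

MMMDCCXXXV: M=1000, M=1000, M=1000, D=500, C=100, C=100, X=10, X=10, X=10, V=5
1000 + 1000 + 1000 + 500 + 100 + 100 + 10 + 10 + 10 + 5 = 3735

3735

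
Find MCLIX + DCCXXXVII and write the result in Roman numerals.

MCLIX = 1159
DCCXXXVII = 737
1159 + 737 = 1896

MDCCCXCVI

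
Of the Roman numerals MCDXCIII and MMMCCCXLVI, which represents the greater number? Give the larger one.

MCDXCIII = 1493
MMMCCCXLVI = 3346
3346 is larger

MMMCCCXLVI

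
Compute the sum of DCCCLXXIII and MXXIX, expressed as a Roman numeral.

DCCCLXXIII = 873
MXXIX = 1029
873 + 1029 = 1902

MCMII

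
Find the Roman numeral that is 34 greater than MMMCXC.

MMMCXC = 3190
3190 + 34 = 3224

MMMCCXXIV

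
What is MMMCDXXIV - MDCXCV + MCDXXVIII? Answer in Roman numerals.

MMMCDXXIV = 3424, MDCXCV = 1695, MCDXXVIII = 1428
3424 - 1695 = 1729
1729 + 1428 = 3157

MMMCLVII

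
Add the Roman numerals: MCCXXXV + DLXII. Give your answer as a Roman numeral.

MCCXXXV = 1235
DLXII = 562
1235 + 562 = 1797

MDCCXCVII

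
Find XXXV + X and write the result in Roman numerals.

XXXV = 35
X = 10
35 + 10 = 45

XLV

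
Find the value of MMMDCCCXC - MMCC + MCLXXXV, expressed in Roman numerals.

MMMDCCCXC = 3890, MMCC = 2200, MCLXXXV = 1185
3890 - 2200 = 1690
1690 + 1185 = 2875

MMDCCCLXXV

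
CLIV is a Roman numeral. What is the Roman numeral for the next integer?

CLIV = 154, so the next integer is 154 + 1 = 155

CLV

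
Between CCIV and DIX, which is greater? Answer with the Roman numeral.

CCIV = 204
DIX = 509
509 is larger

DIX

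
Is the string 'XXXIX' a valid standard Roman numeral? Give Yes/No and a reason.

'XXXIX': Check the rules: uses only the symbols I, V, X, L, C, D, M; no symbol is repeated more than three times in a row; V, L and D each appear at most once; the only place a smaller symbol precedes a larger one is the allowed subtractive pair IX, the symbol right after such a pair (if any) is smaller than the pair's first symbol, and otherwise the values never increase from left to right. Value: X (10) + X (10) + X (10) + IX (9) = 39. So it is a valid standard Roman numeral.

Yes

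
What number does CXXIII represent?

CXXIII: C=100, X=10, X=10, I=1, I=1, I=1
100 + 10 + 10 + 1 + 1 + 1 = 123

123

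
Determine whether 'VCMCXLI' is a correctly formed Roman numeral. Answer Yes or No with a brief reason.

'VCMCXLI': Invalid subtractive combination: VC

No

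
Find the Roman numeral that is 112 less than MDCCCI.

MDCCCI = 1801
1801 - 112 = 1689

MDCLXXXIX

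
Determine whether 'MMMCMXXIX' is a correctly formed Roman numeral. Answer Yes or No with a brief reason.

'MMMCMXXIX': Check the rules: uses only the symbols I, V, X, L, C, D, M; no symbol is repeated more than three times in a row; V, L and D each appear at most once; the only places a smaller symbol precedes a larger one are the allowed subtractive pairs CM, IX, the symbol right after such a pair (if any) is smaller than the pair's first symbol, and otherwise the values never increase from left to right. Value: M (1000) + M (1000) + M (1000) + CM (900) + X (10) + X (10) + IX (9) = 3929. So it is a valid standard Roman numeral.

Yes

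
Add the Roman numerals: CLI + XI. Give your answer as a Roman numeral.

CLI = 151
XI = 11
151 + 11 = 162

CLXII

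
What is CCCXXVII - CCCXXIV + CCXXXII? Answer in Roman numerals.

CCCXXVII = 327, CCCXXIV = 324, CCXXXII = 232
327 - 324 = 3
3 + 232 = 235

CCXXXV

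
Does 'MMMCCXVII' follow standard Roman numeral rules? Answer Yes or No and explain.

'MMMCCXVII': Check the rules: uses only the symbols I, V, X, L, C, D, M; no symbol is repeated more than three times in a row; V, L and D each appear at most once; no smaller symbol precedes a larger one (values never increase from left to right). Value: M (1000) + M (1000) + M (1000) + C (100) + C (100) + X (10) + V (5) + I (1) + I (1) = 3217. So it is a valid standard Roman numeral.

Yes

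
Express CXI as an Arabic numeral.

CXI: C=100, X=10, I=1
100 + 10 + 1 = 111

111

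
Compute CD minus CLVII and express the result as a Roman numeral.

CD = 400
CLVII = 157
400 - 157 = 243

CCXLIII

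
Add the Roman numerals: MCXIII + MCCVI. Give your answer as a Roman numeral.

MCXIII = 1113
MCCVI = 1206
1113 + 1206 = 2319

MMCCCXIX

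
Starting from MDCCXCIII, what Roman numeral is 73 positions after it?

MDCCXCIII = 1793
1793 + 73 = 1866

MDCCCLXVI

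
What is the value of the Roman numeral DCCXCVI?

DCCXCVI: D=500, C=100, C=100, XC=90, V=5, I=1
500 + 100 + 100 + 90 + 5 + 1 = 796

796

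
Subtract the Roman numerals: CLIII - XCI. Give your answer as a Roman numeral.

CLIII = 153
XCI = 91
153 - 91 = 62

LXII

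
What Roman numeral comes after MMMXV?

MMMXV = 3015, so the next integer is 3015 + 1 = 3016

MMMXVI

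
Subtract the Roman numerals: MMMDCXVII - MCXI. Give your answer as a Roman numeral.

MMMDCXVII = 3617
MCXI = 1111
3617 - 1111 = 2506

MMDVI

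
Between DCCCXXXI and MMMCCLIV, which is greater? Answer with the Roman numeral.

DCCCXXXI = 831
MMMCCLIV = 3254
3254 is larger

MMMCCLIV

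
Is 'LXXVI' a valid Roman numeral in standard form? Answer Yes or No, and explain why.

'LXXVI': Check the rules: uses only the symbols I, V, X, L, C, D, M; no symbol is repeated more than three times in a row; V, L and D each appear at most once; no smaller symbol precedes a larger one (values never increase from left to right). Value: L (50) + X (10) + X (10) + V (5) + I (1) = 76. So it is a valid standard Roman numeral.

Yes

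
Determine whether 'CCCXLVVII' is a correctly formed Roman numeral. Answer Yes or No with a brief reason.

'CCCXLVVII': V should not appear more than once

No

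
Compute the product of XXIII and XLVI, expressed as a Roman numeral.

XXIII = 23
XLVI = 46
23 × 46 = 1058

MLVIII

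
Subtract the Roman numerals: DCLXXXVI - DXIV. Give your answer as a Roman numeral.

DCLXXXVI = 686
DXIV = 514
686 - 514 = 172

CLXXII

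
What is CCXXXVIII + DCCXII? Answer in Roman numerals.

CCXXXVIII = 238
DCCXII = 712
238 + 712 = 950

CML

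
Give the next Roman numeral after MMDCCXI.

MMDCCXI = 2711, so the next integer is 2711 + 1 = 2712

MMDCCXII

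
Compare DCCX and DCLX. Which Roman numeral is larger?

DCCX = 710
DCLX = 660
710 is larger

DCCX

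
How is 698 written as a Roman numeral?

Convert 698 to Roman numerals:
  698 contains 1×500 (D)
  198 contains 1×100 (C)
  98 contains 1×90 (XC)
  8 contains 1×5 (V)
  3 contains 3×1 (III)

DCXCVIII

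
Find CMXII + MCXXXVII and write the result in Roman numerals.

CMXII = 912
MCXXXVII = 1137
912 + 1137 = 2049

MMXLIX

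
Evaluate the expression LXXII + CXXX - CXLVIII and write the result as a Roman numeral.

LXXII = 72, CXXX = 130, CXLVIII = 148
72 + 130 = 202
202 - 148 = 54

LIV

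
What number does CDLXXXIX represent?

CDLXXXIX: CD=400, L=50, X=10, X=10, X=10, IX=9
400 + 50 + 10 + 10 + 10 + 9 = 489

489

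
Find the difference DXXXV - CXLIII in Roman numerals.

DXXXV = 535
CXLIII = 143
535 - 143 = 392

CCCXCII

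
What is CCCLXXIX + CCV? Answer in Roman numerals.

CCCLXXIX = 379
CCV = 205
379 + 205 = 584

DLXXXIV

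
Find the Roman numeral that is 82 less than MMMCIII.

MMMCIII = 3103
3103 - 82 = 3021

MMMXXI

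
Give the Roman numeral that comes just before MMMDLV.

MMMDLV = 3555, so the previous integer is 3555 - 1 = 3554

MMMDLIV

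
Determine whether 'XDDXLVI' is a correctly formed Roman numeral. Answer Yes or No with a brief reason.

'XDDXLVI': D should not appear more than once

No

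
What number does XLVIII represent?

XLVIII: XL=40, V=5, I=1, I=1, I=1
40 + 5 + 1 + 1 + 1 = 48

48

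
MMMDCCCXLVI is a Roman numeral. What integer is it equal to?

MMMDCCCXLVI: M=1000, M=1000, M=1000, D=500, C=100, C=100, C=100, XL=40, V=5, I=1
1000 + 1000 + 1000 + 500 + 100 + 100 + 100 + 40 + 5 + 1 = 3846

3846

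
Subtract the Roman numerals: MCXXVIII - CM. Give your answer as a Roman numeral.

MCXXVIII = 1128
CM = 900
1128 - 900 = 228

CCXXVIII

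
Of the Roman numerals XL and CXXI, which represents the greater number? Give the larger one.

XL = 40
CXXI = 121
121 is larger

CXXI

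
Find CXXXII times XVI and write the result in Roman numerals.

CXXXII = 132
XVI = 16
132 × 16 = 2112

MMCXII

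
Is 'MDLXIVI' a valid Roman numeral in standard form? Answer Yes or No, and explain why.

'MDLXIVI': I cannot come right after the subtractive pair IV: once I is subtracted in IV, the next symbol must be smaller than I

No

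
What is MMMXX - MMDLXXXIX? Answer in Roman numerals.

MMMXX = 3020
MMDLXXXIX = 2589
3020 - 2589 = 431

CDXXXI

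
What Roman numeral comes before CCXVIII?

CCXVIII = 218; previous is 217

CCXVII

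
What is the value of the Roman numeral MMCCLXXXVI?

MMCCLXXXVI: M=1000, M=1000, C=100, C=100, L=50, X=10, X=10, X=10, V=5, I=1
1000 + 1000 + 100 + 100 + 50 + 10 + 10 + 10 + 5 + 1 = 2286

2286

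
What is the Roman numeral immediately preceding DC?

DC = 600; previous is 599

DXCIX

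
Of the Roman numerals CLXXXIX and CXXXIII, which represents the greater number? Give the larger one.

CLXXXIX = 189
CXXXIII = 133
189 is larger

CLXXXIX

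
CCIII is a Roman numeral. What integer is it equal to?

CCIII: C=100, C=100, I=1, I=1, I=1
100 + 100 + 1 + 1 + 1 = 203

203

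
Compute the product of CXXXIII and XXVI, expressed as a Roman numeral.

CXXXIII = 133
XXVI = 26
133 × 26 = 3458

MMMCDLVIII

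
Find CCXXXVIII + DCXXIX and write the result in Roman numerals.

CCXXXVIII = 238
DCXXIX = 629
238 + 629 = 867

DCCCLXVII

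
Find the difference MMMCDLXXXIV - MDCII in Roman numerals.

MMMCDLXXXIV = 3484
MDCII = 1602
3484 - 1602 = 1882

MDCCCLXXXII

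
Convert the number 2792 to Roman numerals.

Convert 2792 to Roman numerals:
  2792 contains 2×1000 (MM)
  792 contains 1×500 (D)
  292 contains 2×100 (CC)
  92 contains 1×90 (XC)
  2 contains 2×1 (II)

MMDCCXCII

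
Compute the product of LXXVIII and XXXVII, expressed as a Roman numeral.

LXXVIII = 78
XXXVII = 37
78 × 37 = 2886

MMDCCCLXXXVI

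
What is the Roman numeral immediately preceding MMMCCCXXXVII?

MMMCCCXXXVII = 3337; previous is 3336

MMMCCCXXXVI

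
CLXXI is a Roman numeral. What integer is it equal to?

CLXXI: C=100, L=50, X=10, X=10, I=1
100 + 50 + 10 + 10 + 1 = 171

171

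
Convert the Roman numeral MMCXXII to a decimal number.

MMCXXII: M=1000, M=1000, C=100, X=10, X=10, I=1, I=1
1000 + 1000 + 100 + 10 + 10 + 1 + 1 = 2122

2122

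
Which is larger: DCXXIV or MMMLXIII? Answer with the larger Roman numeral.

DCXXIV = 624
MMMLXIII = 3063
3063 is larger

MMMLXIII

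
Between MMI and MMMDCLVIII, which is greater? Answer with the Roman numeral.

MMI = 2001
MMMDCLVIII = 3658
3658 is larger

MMMDCLVIII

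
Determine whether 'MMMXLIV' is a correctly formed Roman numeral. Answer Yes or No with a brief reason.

'MMMXLIV': Check the rules: uses only the symbols I, V, X, L, C, D, M; no symbol is repeated more than three times in a row; V, L and D each appear at most once; the only places a smaller symbol precedes a larger one are the allowed subtractive pairs XL, IV, the symbol right after such a pair (if any) is smaller than the pair's first symbol, and otherwise the values never increase from left to right. Value: M (1000) + M (1000) + M (1000) + XL (40) + IV (4) = 3044. So it is a valid standard Roman numeral.

Yes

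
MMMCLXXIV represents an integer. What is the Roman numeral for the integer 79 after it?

MMMCLXXIV = 3174
3174 + 79 = 3253

MMMCCLIII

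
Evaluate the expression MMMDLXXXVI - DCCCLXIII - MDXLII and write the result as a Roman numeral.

MMMDLXXXVI = 3586, DCCCLXIII = 863, MDXLII = 1542
3586 - 863 = 2723
2723 - 1542 = 1181

MCLXXXI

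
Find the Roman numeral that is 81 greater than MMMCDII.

MMMCDII = 3402
3402 + 81 = 3483

MMMCDLXXXIII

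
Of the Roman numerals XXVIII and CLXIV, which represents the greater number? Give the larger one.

XXVIII = 28
CLXIV = 164
164 is larger

CLXIV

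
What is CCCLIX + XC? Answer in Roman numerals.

CCCLIX = 359
XC = 90
359 + 90 = 449

CDXLIX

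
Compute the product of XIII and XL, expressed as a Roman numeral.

XIII = 13
XL = 40
13 × 40 = 520

DXX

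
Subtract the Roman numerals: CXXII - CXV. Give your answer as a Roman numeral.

CXXII = 122
CXV = 115
122 - 115 = 7

VII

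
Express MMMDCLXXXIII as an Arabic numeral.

MMMDCLXXXIII: M=1000, M=1000, M=1000, D=500, C=100, L=50, X=10, X=10, X=10, I=1, I=1, I=1
1000 + 1000 + 1000 + 500 + 100 + 50 + 10 + 10 + 10 + 1 + 1 + 1 = 3683

3683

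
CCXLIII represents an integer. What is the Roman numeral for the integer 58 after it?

CCXLIII = 243
243 + 58 = 301

CCCI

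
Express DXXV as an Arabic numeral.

DXXV: D=500, X=10, X=10, V=5
500 + 10 + 10 + 5 = 525

525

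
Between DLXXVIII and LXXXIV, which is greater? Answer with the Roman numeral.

DLXXVIII = 578
LXXXIV = 84
578 is larger

DLXXVIII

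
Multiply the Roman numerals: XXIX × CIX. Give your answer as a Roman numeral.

XXIX = 29
CIX = 109
29 × 109 = 3161

MMMCLXI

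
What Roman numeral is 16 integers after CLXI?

CLXI = 161
161 + 16 = 177

CLXXVII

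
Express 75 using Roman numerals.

Convert 75 to Roman numerals:
  75 contains 1×50 (L)
  25 contains 2×10 (XX)
  5 contains 1×5 (V)

LXXV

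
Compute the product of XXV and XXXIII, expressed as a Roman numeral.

XXV = 25
XXXIII = 33
25 × 33 = 825

DCCCXXV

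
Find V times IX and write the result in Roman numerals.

V = 5
IX = 9
5 × 9 = 45

XLV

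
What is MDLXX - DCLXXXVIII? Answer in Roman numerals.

MDLXX = 1570
DCLXXXVIII = 688
1570 - 688 = 882

DCCCLXXXII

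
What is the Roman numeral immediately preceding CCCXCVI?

CCCXCVI = 396, so the previous integer is 396 - 1 = 395

CCCXCV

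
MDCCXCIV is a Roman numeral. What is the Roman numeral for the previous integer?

MDCCXCIV = 1794; previous is 1793

MDCCXCIII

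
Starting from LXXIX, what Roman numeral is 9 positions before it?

LXXIX = 79
79 - 9 = 70

LXX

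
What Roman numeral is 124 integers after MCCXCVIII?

MCCXCVIII = 1298
1298 + 124 = 1422

MCDXXII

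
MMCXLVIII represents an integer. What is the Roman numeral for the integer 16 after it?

MMCXLVIII = 2148
2148 + 16 = 2164

MMCLXIV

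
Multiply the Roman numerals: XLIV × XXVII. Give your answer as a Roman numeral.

XLIV = 44
XXVII = 27
44 × 27 = 1188

MCLXXXVIII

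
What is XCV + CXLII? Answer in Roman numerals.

XCV = 95
CXLII = 142
95 + 142 = 237

CCXXXVII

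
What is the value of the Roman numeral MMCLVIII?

MMCLVIII: M=1000, M=1000, C=100, L=50, V=5, I=1, I=1, I=1
1000 + 1000 + 100 + 50 + 5 + 1 + 1 + 1 = 2158

2158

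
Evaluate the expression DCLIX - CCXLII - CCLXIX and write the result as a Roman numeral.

DCLIX = 659, CCXLII = 242, CCLXIX = 269
659 - 242 = 417
417 - 269 = 148

CXLVIII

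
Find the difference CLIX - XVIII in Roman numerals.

CLIX = 159
XVIII = 18
159 - 18 = 141

CXLI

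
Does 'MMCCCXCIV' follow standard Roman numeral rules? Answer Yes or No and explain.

'MMCCCXCIV': Check the rules: uses only the symbols I, V, X, L, C, D, M; no symbol is repeated more than three times in a row; V, L and D each appear at most once; the only places a smaller symbol precedes a larger one are the allowed subtractive pairs XC, IV, the symbol right after such a pair (if any) is smaller than the pair's first symbol, and otherwise the values never increase from left to right. Value: M (1000) + M (1000) + C (100) + C (100) + C (100) + XC (90) + IV (4) = 2394. So it is a valid standard Roman numeral.

Yes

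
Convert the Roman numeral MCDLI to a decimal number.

MCDLI: M=1000, CD=400, L=50, I=1
1000 + 400 + 50 + 1 = 1451

1451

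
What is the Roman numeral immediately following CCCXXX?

CCCXXX = 330, so the next integer is 330 + 1 = 331

CCCXXXI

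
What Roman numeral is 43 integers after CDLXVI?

CDLXVI = 466
466 + 43 = 509

DIX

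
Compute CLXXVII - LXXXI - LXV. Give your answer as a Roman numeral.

CLXXVII = 177, LXXXI = 81, LXV = 65
177 - 81 = 96
96 - 65 = 31

XXXI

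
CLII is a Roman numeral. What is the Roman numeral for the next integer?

CLII = 152, so the next integer is 152 + 1 = 153

CLIII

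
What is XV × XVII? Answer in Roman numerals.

XV = 15
XVII = 17
15 × 17 = 255

CCLV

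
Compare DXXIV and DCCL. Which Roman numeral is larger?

DXXIV = 524
DCCL = 750
750 is larger

DCCL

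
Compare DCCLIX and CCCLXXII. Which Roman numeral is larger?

DCCLIX = 759
CCCLXXII = 372
759 is larger

DCCLIX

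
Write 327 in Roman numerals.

Convert 327 to Roman numerals:
  327 contains 3×100 (CCC)
  27 contains 2×10 (XX)
  7 contains 1×5 (V)
  2 contains 2×1 (II)

CCCXXVII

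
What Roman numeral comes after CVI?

CVI = 106, so the next integer is 106 + 1 = 107

CVII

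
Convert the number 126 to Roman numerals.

Convert 126 to Roman numerals:
  126 contains 1×100 (C)
  26 contains 2×10 (XX)
  6 contains 1×5 (V)
  1 contains 1×1 (I)

CXXVI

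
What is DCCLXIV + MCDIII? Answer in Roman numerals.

DCCLXIV = 764
MCDIII = 1403
764 + 1403 = 2167

MMCLXVII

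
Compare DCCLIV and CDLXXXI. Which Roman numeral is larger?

DCCLIV = 754
CDLXXXI = 481
754 is larger

DCCLIV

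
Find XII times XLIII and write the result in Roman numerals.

XII = 12
XLIII = 43
12 × 43 = 516

DXVI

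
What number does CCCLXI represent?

CCCLXI: C=100, C=100, C=100, L=50, X=10, I=1
100 + 100 + 100 + 50 + 10 + 1 = 361

361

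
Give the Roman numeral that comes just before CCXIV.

CCXIV = 214, so the previous integer is 214 - 1 = 213

CCXIII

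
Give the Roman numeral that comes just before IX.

IX = 9; previous is 8

VIII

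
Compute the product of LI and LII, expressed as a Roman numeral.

LI = 51
LII = 52
51 × 52 = 2652

MMDCLII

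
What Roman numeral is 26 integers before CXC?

CXC = 190
190 - 26 = 164

CLXIV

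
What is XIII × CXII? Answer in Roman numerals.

XIII = 13
CXII = 112
13 × 112 = 1456

MCDLVI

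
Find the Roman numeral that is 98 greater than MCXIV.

MCXIV = 1114
1114 + 98 = 1212

MCCXII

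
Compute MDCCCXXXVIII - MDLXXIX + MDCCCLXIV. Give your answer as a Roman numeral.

MDCCCXXXVIII = 1838, MDLXXIX = 1579, MDCCCLXIV = 1864
1838 - 1579 = 259
259 + 1864 = 2123

MMCXXIII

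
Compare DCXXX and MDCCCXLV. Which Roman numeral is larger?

DCXXX = 630
MDCCCXLV = 1845
1845 is larger

MDCCCXLV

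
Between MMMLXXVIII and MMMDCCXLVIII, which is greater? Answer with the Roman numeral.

MMMLXXVIII = 3078
MMMDCCXLVIII = 3748
3748 is larger

MMMDCCXLVIII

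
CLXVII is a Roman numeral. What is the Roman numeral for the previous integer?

CLXVII = 167, so the previous integer is 167 - 1 = 166

CLXVI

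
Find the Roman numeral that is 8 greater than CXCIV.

CXCIV = 194
194 + 8 = 202

CCII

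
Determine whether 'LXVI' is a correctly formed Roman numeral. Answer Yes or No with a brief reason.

'LXVI': Check the rules: uses only the symbols I, V, X, L, C, D, M; no symbol is repeated more than three times in a row; V, L and D each appear at most once; no smaller symbol precedes a larger one (values never increase from left to right). Value: L (50) + X (10) + V (5) + I (1) = 66. So it is a valid standard Roman numeral.

Yes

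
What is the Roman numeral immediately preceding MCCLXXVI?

MCCLXXVI = 1276; previous is 1275

MCCLXXV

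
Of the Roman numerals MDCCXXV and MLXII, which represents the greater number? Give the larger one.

MDCCXXV = 1725
MLXII = 1062
1725 is larger

MDCCXXV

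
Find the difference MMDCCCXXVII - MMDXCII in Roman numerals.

MMDCCCXXVII = 2827
MMDXCII = 2592
2827 - 2592 = 235

CCXXXV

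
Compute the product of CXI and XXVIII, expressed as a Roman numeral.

CXI = 111
XXVIII = 28
111 × 28 = 3108

MMMCVIII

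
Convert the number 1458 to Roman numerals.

Convert 1458 to Roman numerals:
  1458 contains 1×1000 (M)
  458 contains 1×400 (CD)
  58 contains 1×50 (L)
  8 contains 1×5 (V)
  3 contains 3×1 (III)

MCDLVIII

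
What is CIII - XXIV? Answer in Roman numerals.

CIII = 103
XXIV = 24
103 - 24 = 79

LXXIX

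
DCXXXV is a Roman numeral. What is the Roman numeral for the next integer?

DCXXXV = 635, so the next integer is 635 + 1 = 636

DCXXXVI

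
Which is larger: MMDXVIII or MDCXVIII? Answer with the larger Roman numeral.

MMDXVIII = 2518
MDCXVIII = 1618
2518 is larger

MMDXVIII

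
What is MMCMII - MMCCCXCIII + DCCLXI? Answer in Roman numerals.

MMCMII = 2902, MMCCCXCIII = 2393, DCCLXI = 761
2902 - 2393 = 509
509 + 761 = 1270

MCCLXX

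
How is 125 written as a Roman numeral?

Convert 125 to Roman numerals:
  125 contains 1×100 (C)
  25 contains 2×10 (XX)
  5 contains 1×5 (V)

CXXV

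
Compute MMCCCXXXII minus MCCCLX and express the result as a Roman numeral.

MMCCCXXXII = 2332
MCCCLX = 1360
2332 - 1360 = 972

CMLXXII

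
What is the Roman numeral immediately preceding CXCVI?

CXCVI = 196; previous is 195

CXCV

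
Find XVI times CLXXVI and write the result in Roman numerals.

XVI = 16
CLXXVI = 176
16 × 176 = 2816

MMDCCCXVI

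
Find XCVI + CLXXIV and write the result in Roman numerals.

XCVI = 96
CLXXIV = 174
96 + 174 = 270

CCLXX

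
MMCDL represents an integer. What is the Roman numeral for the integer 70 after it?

MMCDL = 2450
2450 + 70 = 2520

MMDXX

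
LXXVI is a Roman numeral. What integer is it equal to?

LXXVI: L=50, X=10, X=10, V=5, I=1
50 + 10 + 10 + 5 + 1 = 76

76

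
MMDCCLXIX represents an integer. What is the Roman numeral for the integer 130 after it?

MMDCCLXIX = 2769
2769 + 130 = 2899

MMDCCCXCIX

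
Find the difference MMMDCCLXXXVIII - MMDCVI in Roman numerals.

MMMDCCLXXXVIII = 3788
MMDCVI = 2606
3788 - 2606 = 1182

MCLXXXII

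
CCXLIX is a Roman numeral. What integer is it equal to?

CCXLIX: C=100, C=100, XL=40, IX=9
100 + 100 + 40 + 9 = 249

249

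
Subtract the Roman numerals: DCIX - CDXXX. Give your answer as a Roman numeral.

DCIX = 609
CDXXX = 430
609 - 430 = 179

CLXXIX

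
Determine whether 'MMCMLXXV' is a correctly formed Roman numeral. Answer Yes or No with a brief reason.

'MMCMLXXV': Check the rules: uses only the symbols I, V, X, L, C, D, M; no symbol is repeated more than three times in a row; V, L and D each appear at most once; the only place a smaller symbol precedes a larger one is the allowed subtractive pair CM, the symbol right after such a pair (if any) is smaller than the pair's first symbol, and otherwise the values never increase from left to right. Value: M (1000) + M (1000) + CM (900) + L (50) + X (10) + X (10) + V (5) = 2975. So it is a valid standard Roman numeral.

Yes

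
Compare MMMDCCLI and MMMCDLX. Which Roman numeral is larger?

MMMDCCLI = 3751
MMMCDLX = 3460
3751 is larger

MMMDCCLI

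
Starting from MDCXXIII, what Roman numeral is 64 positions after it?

MDCXXIII = 1623
1623 + 64 = 1687

MDCLXXXVII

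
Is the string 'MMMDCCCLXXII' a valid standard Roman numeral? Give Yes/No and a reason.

'MMMDCCCLXXII': Check the rules: uses only the symbols I, V, X, L, C, D, M; no symbol is repeated more than three times in a row; V, L and D each appear at most once; no smaller symbol precedes a larger one (values never increase from left to right). Value: M (1000) + M (1000) + M (1000) + D (500) + C (100) + C (100) + C (100) + L (50) + X (10) + X (10) + I (1) + I (1) = 3872. So it is a valid standard Roman numeral.

Yes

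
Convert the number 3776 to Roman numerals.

Convert 3776 to Roman numerals:
  3776 contains 3×1000 (MMM)
  776 contains 1×500 (D)
  276 contains 2×100 (CC)
  76 contains 1×50 (L)
  26 contains 2×10 (XX)
  6 contains 1×5 (V)
  1 contains 1×1 (I)

MMMDCCLXXVI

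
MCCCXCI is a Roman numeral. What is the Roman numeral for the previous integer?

MCCCXCI = 1391; previous is 1390

MCCCXC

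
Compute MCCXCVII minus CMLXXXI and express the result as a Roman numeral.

MCCXCVII = 1297
CMLXXXI = 981
1297 - 981 = 316

CCCXVI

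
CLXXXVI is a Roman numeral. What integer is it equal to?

CLXXXVI: C=100, L=50, X=10, X=10, X=10, V=5, I=1
100 + 50 + 10 + 10 + 10 + 5 + 1 = 186

186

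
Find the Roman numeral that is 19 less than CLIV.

CLIV = 154
154 - 19 = 135

CXXXV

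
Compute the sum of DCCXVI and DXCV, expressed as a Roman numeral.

DCCXVI = 716
DXCV = 595
716 + 595 = 1311

MCCCXI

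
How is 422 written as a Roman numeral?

Convert 422 to Roman numerals:
  422 contains 1×400 (CD)
  22 contains 2×10 (XX)
  2 contains 2×1 (II)

CDXXII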